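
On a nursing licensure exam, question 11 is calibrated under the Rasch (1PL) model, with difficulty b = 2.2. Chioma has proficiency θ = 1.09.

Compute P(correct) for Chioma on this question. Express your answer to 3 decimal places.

P(θ) = 1 / (1 + exp(−(θ − b)))
Exponent: (1.09 − 2.2) = -1.1100
1/(1 + e^{1.1100}) = 0.2479
P = 0.2479

0.248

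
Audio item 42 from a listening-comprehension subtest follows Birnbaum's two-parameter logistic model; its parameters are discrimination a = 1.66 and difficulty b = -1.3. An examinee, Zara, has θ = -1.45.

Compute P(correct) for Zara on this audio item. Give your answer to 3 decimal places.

0.438

P(θ) = 1 / (1 + exp(−a(θ − b)))
Exponent: 1.66 × (-1.45 − (-1.3)) = -0.2490
1/(1 + e^{0.2490}) = 0.4381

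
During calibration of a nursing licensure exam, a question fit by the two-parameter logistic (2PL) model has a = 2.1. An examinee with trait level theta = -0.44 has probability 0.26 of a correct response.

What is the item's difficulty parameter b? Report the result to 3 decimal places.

0.058

P(theta) = 1 / (1 + exp(−a(theta − b)))
logit(0.26) = ln(0.26/0.74) = -1.0460
b = theta − logit/(a) = -0.44 − (-1.0460)/2.1000 = 0.0581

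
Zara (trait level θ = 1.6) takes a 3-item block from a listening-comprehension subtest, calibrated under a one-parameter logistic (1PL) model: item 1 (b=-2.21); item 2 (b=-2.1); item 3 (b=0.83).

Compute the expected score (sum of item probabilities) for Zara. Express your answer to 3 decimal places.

P(θ) = 1 / (1 + exp(−(θ − b)))
P_1 = 1/(1+e^{-3.8100}) = 0.9783
P_2 = 1/(1+e^{-3.7000}) = 0.9759
P_3 = 1/(1+e^{-0.7700}) = 0.6835
E[score] = 0.9783 + 0.9759 + 0.6835 = 2.6377

2.638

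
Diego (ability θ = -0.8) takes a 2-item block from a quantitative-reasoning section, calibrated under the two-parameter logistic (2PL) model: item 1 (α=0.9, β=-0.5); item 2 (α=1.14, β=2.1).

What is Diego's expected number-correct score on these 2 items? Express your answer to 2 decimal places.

0.47

P(θ) = 1 / (1 + exp(−α(θ − β)))
P_1 = 1/(1+e^{0.2700}) = 0.4329
P_2 = 1/(1+e^{3.3060}) = 0.0354
E[score] = 0.4329 + 0.0354 = 0.4683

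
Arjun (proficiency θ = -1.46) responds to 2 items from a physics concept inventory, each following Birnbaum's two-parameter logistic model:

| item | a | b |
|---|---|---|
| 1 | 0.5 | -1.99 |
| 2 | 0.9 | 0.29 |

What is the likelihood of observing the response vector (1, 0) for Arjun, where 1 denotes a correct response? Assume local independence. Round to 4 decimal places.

P(θ) = 1 / (1 + exp(−a(θ − b)))
P_1 = 1/(1+e^{-0.2650}) = 0.5659
P_2 = 1/(1+e^{1.5750}) = 0.1715
L = P_1 × (1−P_2) = 0.5659 × 0.8285 = 0.46882

0.4688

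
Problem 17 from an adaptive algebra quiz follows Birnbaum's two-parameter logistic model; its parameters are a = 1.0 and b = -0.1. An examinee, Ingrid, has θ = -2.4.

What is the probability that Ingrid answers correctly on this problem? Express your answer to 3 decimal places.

P(θ) = 1 / (1 + exp(−a(θ − b)))
Exponent: 1.0 × (-2.4 − (-0.1)) = -2.3000
1/(1 + e^{2.3000}) = 0.0911

0.091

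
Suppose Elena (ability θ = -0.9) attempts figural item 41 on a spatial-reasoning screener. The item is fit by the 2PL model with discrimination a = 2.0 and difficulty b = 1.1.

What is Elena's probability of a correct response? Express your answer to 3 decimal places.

0.018

P(θ) = 1 / (1 + exp(−a(θ − b)))
Exponent: 2.0 × (-0.9 − 1.1) = -4.0000
1/(1 + e^{4.0000}) = 0.0180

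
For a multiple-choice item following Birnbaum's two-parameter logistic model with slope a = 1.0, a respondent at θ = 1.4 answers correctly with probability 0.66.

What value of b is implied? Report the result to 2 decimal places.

P(θ) = 1 / (1 + exp(−a(θ − b)))
logit(0.66) = ln(0.66/0.34) = 0.6633
b = θ − logit/(a) = 1.4 − 0.6633/1.0000 = 0.7367

0.74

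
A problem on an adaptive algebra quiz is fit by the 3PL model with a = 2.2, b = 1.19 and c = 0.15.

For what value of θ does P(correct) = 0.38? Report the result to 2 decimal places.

P(θ) = c + (1 − c) · 1 / (1 + exp(−a(θ − b)))
Remove guessing floor: (0.38 − 0.15)/(1 − 0.15) = 0.2706
logit = ln(0.2706/0.7294) = -0.9916
θ = b + logit/(a) = 1.19 + (-0.9916)/2.2000 = 0.7393

0.74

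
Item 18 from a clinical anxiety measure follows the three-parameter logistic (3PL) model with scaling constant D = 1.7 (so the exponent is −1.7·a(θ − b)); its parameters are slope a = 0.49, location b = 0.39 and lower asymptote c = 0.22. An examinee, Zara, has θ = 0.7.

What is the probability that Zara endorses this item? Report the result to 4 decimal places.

P(θ) = c + (1 − c) · 1 / (1 + exp(−D·a(θ − b)))
Exponent: 1.7 × 0.49 × (0.7 − 0.39) = 0.2582
1/(1 + e^{-0.2582}) = 0.5642
P = 0.22 + 0.78 × 0.5642 = 0.6601

0.6601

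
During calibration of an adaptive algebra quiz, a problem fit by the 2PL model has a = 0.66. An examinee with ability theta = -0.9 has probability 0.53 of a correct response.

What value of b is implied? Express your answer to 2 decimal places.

P(theta) = 1 / (1 + exp(−a(theta − b)))
logit(0.53) = ln(0.53/0.47) = 0.1201
b = theta − logit/(a) = -0.9 − 0.1201/0.6600 = -1.0820

-1.08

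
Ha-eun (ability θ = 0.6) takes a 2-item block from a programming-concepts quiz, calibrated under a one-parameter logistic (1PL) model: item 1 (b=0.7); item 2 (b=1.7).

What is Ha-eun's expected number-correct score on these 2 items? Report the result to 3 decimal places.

P(θ) = 1 / (1 + exp(−(θ − b)))
P_1 = 1/(1+e^{0.1000}) = 0.4750
P_2 = 1/(1+e^{1.1000}) = 0.2497
E[score] = 0.4750 + 0.2497 = 0.7248

0.725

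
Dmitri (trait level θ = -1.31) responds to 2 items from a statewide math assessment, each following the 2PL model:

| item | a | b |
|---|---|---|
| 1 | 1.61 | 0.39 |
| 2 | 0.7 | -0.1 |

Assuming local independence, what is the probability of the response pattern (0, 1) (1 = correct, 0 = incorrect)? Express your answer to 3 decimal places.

0.282

P(θ) = 1 / (1 + exp(−a(θ − b)))
P_1 = 1/(1+e^{2.7370}) = 0.0608
P_2 = 1/(1+e^{0.8470}) = 0.3001
L = (1−P_1) × P_2 = 0.9392 × 0.3001 = 0.28181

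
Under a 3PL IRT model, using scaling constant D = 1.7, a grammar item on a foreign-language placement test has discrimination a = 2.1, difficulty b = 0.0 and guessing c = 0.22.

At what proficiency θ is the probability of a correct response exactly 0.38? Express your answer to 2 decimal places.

P(θ) = c + (1 − c) · 1 / (1 + exp(−D·a(θ − b)))
Remove guessing floor: (0.38 − 0.22)/(1 − 0.22) = 0.2051
logit = ln(0.2051/0.7949) = -1.3545
θ = b + logit/(1.7·a) = 0.0 + (-1.3545)/3.5700 = -0.3794

-0.38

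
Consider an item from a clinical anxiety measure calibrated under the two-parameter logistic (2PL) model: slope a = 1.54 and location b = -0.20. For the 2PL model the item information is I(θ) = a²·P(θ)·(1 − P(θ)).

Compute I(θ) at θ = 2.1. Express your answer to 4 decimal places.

0.0649

P = 1/(1+e^{-3.5420}) = 0.9719
P(1−P) = 0.9719 × 0.0281 = 0.0273
I = a² × P(1−P) = 1.54² × 0.0273 = 0.06486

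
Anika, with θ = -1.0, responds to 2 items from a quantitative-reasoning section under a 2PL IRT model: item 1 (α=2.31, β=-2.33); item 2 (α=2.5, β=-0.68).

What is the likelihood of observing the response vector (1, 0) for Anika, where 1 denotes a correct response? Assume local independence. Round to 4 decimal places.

0.6594

P(θ) = 1 / (1 + exp(−α(θ − β)))
P_1 = 1/(1+e^{-3.0723}) = 0.9557
P_2 = 1/(1+e^{0.8000}) = 0.3100
L = P_1 × (1−P_2) = 0.9557 × 0.6900 = 0.65943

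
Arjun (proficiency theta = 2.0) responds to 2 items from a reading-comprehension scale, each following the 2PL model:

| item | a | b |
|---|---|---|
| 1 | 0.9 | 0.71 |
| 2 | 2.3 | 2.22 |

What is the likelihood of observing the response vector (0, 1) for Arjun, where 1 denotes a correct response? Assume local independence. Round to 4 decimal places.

P(theta) = 1 / (1 + exp(−a(theta − b)))
P_1 = 1/(1+e^{-1.1610}) = 0.7615
P_2 = 1/(1+e^{0.5060}) = 0.3761
L = (1−P_1) × P_2 = 0.2385 × 0.3761 = 0.08970

0.0897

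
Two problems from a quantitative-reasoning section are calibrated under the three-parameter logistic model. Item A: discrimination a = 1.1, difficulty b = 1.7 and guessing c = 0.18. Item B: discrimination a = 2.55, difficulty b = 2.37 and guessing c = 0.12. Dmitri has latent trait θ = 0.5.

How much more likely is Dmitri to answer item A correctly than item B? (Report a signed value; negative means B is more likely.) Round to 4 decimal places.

P(θ) = c + (1 − c) · 1 / (1 + exp(−a(θ − b)))
P_A = 0.3529
P_B = 0.1274
P_A − P_B = 0.2255

0.2255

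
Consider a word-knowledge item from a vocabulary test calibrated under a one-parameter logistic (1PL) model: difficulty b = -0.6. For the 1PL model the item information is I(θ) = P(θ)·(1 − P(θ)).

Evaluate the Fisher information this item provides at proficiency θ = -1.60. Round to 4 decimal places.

0.1966

P = 1/(1+e^{1.0000}) = 0.2689
P(1−P) = 0.2689 × 0.7311 = 0.1966
I = P(1−P) = 0.19661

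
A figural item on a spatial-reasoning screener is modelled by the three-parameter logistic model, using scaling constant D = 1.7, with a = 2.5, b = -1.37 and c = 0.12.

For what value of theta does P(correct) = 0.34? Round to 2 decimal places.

P(theta) = c + (1 − c) · 1 / (1 + exp(−D·a(theta − b)))
Remove guessing floor: (0.34 − 0.12)/(1 − 0.12) = 0.2500
logit = ln(0.2500/0.7500) = -1.0986
theta = b + logit/(1.7·a) = -1.37 + (-1.0986)/4.2500 = -1.6285

-1.63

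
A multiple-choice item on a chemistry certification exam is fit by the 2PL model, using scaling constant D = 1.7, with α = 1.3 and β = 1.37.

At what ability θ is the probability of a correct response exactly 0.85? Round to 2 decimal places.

P(θ) = 1 / (1 + exp(−D·α(θ − β)))
logit = ln(0.8500/0.1500) = 1.7346
θ = β + logit/(1.7·α) = 1.37 + 1.7346/2.2100 = 2.1549

2.15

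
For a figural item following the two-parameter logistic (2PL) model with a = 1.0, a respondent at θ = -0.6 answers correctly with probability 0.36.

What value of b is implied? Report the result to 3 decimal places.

P(θ) = 1 / (1 + exp(−a(θ − b)))
logit(0.36) = ln(0.36/0.64) = -0.5754
b = θ − logit/(a) = -0.6 − (-0.5754)/1.0000 = -0.0246

-0.025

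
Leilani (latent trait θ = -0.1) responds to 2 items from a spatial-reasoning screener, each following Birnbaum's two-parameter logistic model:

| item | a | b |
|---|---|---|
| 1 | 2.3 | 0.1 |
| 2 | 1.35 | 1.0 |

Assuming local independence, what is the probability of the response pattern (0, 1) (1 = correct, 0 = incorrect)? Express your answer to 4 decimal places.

P(θ) = 1 / (1 + exp(−a(θ − b)))
P_1 = 1/(1+e^{0.4600}) = 0.3870
P_2 = 1/(1+e^{1.4850}) = 0.1847
L = (1−P_1) × P_2 = 0.6130 × 0.1847 = 0.11321

0.1132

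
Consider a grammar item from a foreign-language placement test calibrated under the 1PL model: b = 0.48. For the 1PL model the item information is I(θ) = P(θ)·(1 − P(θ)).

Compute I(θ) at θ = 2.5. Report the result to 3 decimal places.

0.103

P = 1/(1+e^{-2.0200}) = 0.8829
P(1−P) = 0.8829 × 0.1171 = 0.1034
I = P(1−P) = 0.10340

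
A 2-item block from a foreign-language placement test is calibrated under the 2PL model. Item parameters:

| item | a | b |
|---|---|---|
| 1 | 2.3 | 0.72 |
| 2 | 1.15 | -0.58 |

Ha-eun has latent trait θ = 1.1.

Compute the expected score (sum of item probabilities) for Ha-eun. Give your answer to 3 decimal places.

1.579

P(θ) = 1 / (1 + exp(−a(θ − b)))
P_1 = 1/(1+e^{-0.8740}) = 0.7056
P_2 = 1/(1+e^{-1.9320}) = 0.8735
E[score] = 0.7056 + 0.8735 = 1.5790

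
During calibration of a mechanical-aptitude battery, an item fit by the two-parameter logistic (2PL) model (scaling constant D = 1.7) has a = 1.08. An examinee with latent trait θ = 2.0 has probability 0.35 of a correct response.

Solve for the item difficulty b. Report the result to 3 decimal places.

2.337

P(θ) = 1 / (1 + exp(−D·a(θ − b)))
logit(0.35) = ln(0.35/0.65) = -0.6190
b = θ − logit/(1.7·a) = 2.0 − (-0.6190)/1.8360 = 2.3372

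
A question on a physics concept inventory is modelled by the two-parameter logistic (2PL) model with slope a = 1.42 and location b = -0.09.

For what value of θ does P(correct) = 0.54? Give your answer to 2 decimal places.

P(θ) = 1 / (1 + exp(−a(θ − b)))
logit = ln(0.5400/0.4600) = 0.1603
θ = b + logit/(a) = -0.09 + 0.1603/1.4200 = 0.0229

0.02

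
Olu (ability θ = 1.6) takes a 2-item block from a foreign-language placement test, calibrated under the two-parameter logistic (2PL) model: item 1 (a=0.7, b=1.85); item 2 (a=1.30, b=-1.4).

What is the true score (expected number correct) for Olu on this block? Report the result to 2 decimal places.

P(θ) = 1 / (1 + exp(−a(θ − b)))
P_1 = 1/(1+e^{0.1750}) = 0.4564
P_2 = 1/(1+e^{-3.9000}) = 0.9802
E[score] = 0.4564 + 0.9802 = 1.4365

1.44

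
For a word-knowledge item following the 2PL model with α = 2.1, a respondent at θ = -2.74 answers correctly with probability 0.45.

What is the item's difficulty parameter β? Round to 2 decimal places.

-2.64

P(θ) = 1 / (1 + exp(−α(θ − β)))
logit(0.45) = ln(0.45/0.55) = -0.2007
β = θ − logit/(α) = -2.74 − (-0.2007)/2.1000 = -2.6444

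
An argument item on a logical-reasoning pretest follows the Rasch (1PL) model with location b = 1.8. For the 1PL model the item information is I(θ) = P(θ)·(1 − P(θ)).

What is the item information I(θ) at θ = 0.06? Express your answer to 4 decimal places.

P = 1/(1+e^{1.7400}) = 0.1493
P(1−P) = 0.1493 × 0.8507 = 0.1270
I = P(1−P) = 0.12702

0.1270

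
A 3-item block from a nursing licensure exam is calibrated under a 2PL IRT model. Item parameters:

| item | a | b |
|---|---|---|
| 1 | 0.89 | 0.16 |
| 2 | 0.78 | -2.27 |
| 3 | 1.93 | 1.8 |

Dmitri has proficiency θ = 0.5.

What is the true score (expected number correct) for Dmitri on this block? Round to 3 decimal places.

P(θ) = 1 / (1 + exp(−a(θ − b)))
P_1 = 1/(1+e^{-0.3026}) = 0.5751
P_2 = 1/(1+e^{-2.1606}) = 0.8967
P_3 = 1/(1+e^{2.5090}) = 0.0752
E[score] = 0.5751 + 0.8967 + 0.0752 = 1.5470

1.547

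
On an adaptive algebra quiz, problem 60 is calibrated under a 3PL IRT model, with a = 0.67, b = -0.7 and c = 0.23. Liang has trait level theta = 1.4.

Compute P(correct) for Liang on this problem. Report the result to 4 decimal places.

0.8485

P(theta) = c + (1 − c) · 1 / (1 + exp(−a(theta − b)))
Exponent: 0.67 × (1.4 − (-0.7)) = 1.4070
1/(1 + e^{-1.4070}) = 0.8033
P = 0.23 + 0.77 × 0.8033 = 0.8485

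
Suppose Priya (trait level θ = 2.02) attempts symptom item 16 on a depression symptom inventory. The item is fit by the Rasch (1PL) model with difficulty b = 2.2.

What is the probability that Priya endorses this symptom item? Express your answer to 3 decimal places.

0.455

P(θ) = 1 / (1 + exp(−(θ − b)))
Exponent: (2.02 − 2.2) = -0.1800
1/(1 + e^{0.1800}) = 0.4551
P = 0.4551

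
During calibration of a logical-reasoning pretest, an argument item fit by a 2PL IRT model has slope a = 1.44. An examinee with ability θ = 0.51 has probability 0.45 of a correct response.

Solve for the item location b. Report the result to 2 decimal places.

P(θ) = 1 / (1 + exp(−a(θ − b)))
logit(0.45) = ln(0.45/0.55) = -0.2007
b = θ − logit/(a) = 0.51 − (-0.2007)/1.4400 = 0.6494

0.65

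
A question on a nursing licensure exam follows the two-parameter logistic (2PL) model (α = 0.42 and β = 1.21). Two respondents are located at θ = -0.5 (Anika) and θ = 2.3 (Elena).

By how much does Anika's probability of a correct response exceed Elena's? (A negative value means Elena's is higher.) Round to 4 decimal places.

P(θ) = 1 / (1 + exp(−α(θ − β)))
P(Anika) = 0.3278  [exponent -0.7182]
P(Elena) = 0.6125  [exponent 0.4578]
Difference = 0.3278 − 0.6125 = -0.2847

-0.2847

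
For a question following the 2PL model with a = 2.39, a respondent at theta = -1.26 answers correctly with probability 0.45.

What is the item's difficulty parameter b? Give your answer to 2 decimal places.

-1.18

P(theta) = 1 / (1 + exp(−a(theta − b)))
logit(0.45) = ln(0.45/0.55) = -0.2007
b = theta − logit/(a) = -1.26 − (-0.2007)/2.3900 = -1.1760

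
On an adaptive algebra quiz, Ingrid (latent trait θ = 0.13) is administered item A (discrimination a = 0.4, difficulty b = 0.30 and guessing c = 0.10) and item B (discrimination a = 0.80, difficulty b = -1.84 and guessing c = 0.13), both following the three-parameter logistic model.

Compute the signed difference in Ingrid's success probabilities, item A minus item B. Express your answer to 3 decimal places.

-0.316

P(θ) = c + (1 − c) · 1 / (1 + exp(−a(θ − b)))
P_A = 0.5347
P_B = 0.8509
P_A − P_B = -0.3162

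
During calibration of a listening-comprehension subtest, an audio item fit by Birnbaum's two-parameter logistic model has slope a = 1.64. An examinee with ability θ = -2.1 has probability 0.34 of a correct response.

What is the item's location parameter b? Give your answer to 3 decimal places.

-1.696

P(θ) = 1 / (1 + exp(−a(θ − b)))
logit(0.34) = ln(0.34/0.66) = -0.6633
b = θ − logit/(a) = -2.1 − (-0.6633)/1.6400 = -1.6956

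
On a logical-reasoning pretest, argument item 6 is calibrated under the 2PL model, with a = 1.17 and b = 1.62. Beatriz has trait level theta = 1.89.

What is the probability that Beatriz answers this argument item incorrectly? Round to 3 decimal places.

0.422

P(theta) = 1 / (1 + exp(−a(theta − b)))
Exponent: 1.17 × (1.89 − 1.62) = 0.3159
1/(1 + e^{-0.3159}) = 0.5783
P(incorrect) = 1 − 0.5783 = 0.4217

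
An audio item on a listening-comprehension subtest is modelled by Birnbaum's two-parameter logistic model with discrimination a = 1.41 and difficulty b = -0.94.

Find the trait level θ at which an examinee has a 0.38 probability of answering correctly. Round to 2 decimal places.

P(θ) = 1 / (1 + exp(−a(θ − b)))
logit = ln(0.3800/0.6200) = -0.4895
θ = b + logit/(a) = -0.94 + (-0.4895)/1.4100 = -1.2872

-1.29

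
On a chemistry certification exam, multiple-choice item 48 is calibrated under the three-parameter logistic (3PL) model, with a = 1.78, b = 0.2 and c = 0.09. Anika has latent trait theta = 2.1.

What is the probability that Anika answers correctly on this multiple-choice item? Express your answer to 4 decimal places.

P(theta) = c + (1 − c) · 1 / (1 + exp(−a(theta − b)))
Exponent: 1.78 × (2.1 − 0.2) = 3.3820
1/(1 + e^{-3.3820}) = 0.9671
P = 0.09 + 0.91 × 0.9671 = 0.9701

0.9701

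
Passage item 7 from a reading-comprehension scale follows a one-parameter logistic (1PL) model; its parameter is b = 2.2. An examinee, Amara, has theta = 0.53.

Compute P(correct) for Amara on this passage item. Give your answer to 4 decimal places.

P(theta) = 1 / (1 + exp(−(theta − b)))
Exponent: (0.53 − 2.2) = -1.6700
1/(1 + e^{1.6700}) = 0.1584
P = 0.1584

0.1584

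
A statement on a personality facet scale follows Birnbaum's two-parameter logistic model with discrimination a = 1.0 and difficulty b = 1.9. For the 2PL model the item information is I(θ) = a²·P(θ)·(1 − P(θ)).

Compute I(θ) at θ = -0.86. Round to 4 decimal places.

P = 1/(1+e^{2.7600}) = 0.0595
P(1−P) = 0.0595 × 0.9405 = 0.0560
I = a² × P(1−P) = 1.0² × 0.0560 = 0.05598

0.0560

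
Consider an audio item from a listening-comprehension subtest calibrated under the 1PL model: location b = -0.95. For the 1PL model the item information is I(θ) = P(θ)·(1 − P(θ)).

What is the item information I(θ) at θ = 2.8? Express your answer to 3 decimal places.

P = 1/(1+e^{-3.7500}) = 0.9770
P(1−P) = 0.9770 × 0.0230 = 0.0224
I = P(1−P) = 0.02245

0.022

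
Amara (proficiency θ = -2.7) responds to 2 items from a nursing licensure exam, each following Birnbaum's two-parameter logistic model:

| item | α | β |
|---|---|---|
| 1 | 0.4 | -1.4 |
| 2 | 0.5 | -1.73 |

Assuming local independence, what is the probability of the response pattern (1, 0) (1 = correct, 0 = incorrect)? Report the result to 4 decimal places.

P(θ) = 1 / (1 + exp(−α(θ − β)))
P_1 = 1/(1+e^{0.5200}) = 0.3729
P_2 = 1/(1+e^{0.4850}) = 0.3811
L = P_1 × (1−P_2) = 0.3729 × 0.6189 = 0.23077

0.2308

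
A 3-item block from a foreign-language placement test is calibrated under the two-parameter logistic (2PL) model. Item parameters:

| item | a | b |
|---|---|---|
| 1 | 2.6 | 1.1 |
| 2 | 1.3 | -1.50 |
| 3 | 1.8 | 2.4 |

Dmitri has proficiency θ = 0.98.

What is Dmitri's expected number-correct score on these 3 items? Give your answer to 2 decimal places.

1.46

P(θ) = 1 / (1 + exp(−a(θ − b)))
P_1 = 1/(1+e^{0.3120}) = 0.4226
P_2 = 1/(1+e^{-3.2240}) = 0.9617
P_3 = 1/(1+e^{2.5560}) = 0.0720
E[score] = 0.4226 + 0.9617 + 0.0720 = 1.4564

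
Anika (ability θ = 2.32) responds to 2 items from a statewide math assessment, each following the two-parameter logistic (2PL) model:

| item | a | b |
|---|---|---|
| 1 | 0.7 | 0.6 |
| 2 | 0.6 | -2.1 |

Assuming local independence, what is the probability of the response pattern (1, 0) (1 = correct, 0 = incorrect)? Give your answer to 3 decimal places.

0.051

P(θ) = 1 / (1 + exp(−a(θ − b)))
P_1 = 1/(1+e^{-1.2040}) = 0.7692
P_2 = 1/(1+e^{-2.6520}) = 0.9341
L = P_1 × (1−P_2) = 0.7692 × 0.0659 = 0.05067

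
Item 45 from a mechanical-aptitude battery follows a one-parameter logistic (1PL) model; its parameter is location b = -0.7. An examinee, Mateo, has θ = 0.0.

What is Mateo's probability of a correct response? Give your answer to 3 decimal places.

0.668

P(θ) = 1 / (1 + exp(−(θ − b)))
Exponent: (0.0 − (-0.7)) = 0.7000
1/(1 + e^{-0.7000}) = 0.6682
P = 0.6682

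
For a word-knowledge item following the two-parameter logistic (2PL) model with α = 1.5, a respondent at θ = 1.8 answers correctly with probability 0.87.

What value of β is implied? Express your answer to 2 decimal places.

P(θ) = 1 / (1 + exp(−α(θ − β)))
logit(0.87) = ln(0.87/0.13) = 1.9010
β = θ − logit/(α) = 1.8 − 1.9010/1.5000 = 0.5327

0.53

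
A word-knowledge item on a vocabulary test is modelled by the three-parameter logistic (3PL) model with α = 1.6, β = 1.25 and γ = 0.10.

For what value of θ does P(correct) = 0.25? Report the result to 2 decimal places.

P(θ) = γ + (1 − γ) · 1 / (1 + exp(−α(θ − β)))
Remove guessing floor: (0.25 − 0.10)/(1 − 0.10) = 0.1667
logit = ln(0.1667/0.8333) = -1.6094
θ = β + logit/(α) = 1.25 + (-1.6094)/1.6000 = 0.2441

0.24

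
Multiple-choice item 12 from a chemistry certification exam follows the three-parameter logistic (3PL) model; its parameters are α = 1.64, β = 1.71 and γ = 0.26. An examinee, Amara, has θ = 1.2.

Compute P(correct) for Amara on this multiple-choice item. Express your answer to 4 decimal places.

0.4837

P(θ) = γ + (1 − γ) · 1 / (1 + exp(−α(θ − β)))
Exponent: 1.64 × (1.2 − 1.71) = -0.8364
1/(1 + e^{0.8364}) = 0.3023
P = 0.26 + 0.74 × 0.3023 = 0.4837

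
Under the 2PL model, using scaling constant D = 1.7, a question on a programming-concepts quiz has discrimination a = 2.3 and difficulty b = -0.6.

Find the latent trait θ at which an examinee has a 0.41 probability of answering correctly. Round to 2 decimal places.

P(θ) = 1 / (1 + exp(−D·a(θ − b)))
logit = ln(0.4100/0.5900) = -0.3640
θ = b + logit/(1.7·a) = -0.6 + (-0.3640)/3.9100 = -0.6931

-0.69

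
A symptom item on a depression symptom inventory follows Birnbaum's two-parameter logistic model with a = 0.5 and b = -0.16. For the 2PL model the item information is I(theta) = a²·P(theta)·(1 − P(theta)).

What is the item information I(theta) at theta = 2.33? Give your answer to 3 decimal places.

0.043

P = 1/(1+e^{-1.2450}) = 0.7764
P(1−P) = 0.7764 × 0.2236 = 0.1736
I = a² × P(1−P) = 0.5² × 0.1736 = 0.04340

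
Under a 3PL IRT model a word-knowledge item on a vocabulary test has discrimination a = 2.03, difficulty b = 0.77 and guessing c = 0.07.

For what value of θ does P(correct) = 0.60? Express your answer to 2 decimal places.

0.91

P(θ) = c + (1 − c) · 1 / (1 + exp(−a(θ − b)))
Remove guessing floor: (0.60 − 0.07)/(1 − 0.07) = 0.5699
logit = ln(0.5699/0.4301) = 0.2814
θ = b + logit/(a) = 0.77 + 0.2814/2.0300 = 0.9086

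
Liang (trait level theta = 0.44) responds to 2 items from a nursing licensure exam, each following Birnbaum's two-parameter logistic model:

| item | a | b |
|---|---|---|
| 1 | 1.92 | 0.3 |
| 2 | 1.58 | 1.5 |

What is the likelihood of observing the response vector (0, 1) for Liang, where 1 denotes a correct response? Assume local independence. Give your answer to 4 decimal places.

P(theta) = 1 / (1 + exp(−a(theta − b)))
P_1 = 1/(1+e^{-0.2688}) = 0.5668
P_2 = 1/(1+e^{1.6748}) = 0.1578
L = (1−P_1) × P_2 = 0.4332 × 0.1578 = 0.06835

0.0684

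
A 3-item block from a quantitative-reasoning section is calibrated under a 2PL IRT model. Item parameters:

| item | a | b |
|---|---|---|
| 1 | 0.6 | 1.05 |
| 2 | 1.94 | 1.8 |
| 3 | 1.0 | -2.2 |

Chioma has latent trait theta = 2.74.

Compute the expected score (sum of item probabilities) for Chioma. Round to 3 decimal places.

2.588

P(theta) = 1 / (1 + exp(−a(theta − b)))
P_1 = 1/(1+e^{-1.0140}) = 0.7338
P_2 = 1/(1+e^{-1.8236}) = 0.8610
P_3 = 1/(1+e^{-4.9400}) = 0.9929
E[score] = 0.7338 + 0.8610 + 0.9929 = 2.5877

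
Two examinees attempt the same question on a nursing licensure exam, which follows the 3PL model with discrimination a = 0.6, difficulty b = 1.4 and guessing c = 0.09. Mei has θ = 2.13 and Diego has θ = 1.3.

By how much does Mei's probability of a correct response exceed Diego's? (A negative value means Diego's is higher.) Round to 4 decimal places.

0.1117

P(θ) = c + (1 − c) · 1 / (1 + exp(−a(θ − b)))
P(Mei) = 0.6431  [exponent 0.4380]
P(Diego) = 0.5314  [exponent -0.0600]
Difference = 0.6431 − 0.5314 = 0.1117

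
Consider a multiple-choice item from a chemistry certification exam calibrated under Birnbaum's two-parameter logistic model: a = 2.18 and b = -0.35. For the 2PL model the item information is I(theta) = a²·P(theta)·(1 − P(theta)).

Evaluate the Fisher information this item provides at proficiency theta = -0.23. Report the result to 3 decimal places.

P = 1/(1+e^{-0.2616}) = 0.5650
P(1−P) = 0.5650 × 0.4350 = 0.2458
I = a² × P(1−P) = 2.18² × 0.2458 = 1.16800

1.168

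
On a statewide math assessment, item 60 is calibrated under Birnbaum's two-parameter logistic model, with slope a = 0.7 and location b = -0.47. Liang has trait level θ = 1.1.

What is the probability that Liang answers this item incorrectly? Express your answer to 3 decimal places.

P(θ) = 1 / (1 + exp(−a(θ − b)))
Exponent: 0.7 × (1.1 − (-0.47)) = 1.0990
1/(1 + e^{-1.0990}) = 0.7501
P(incorrect) = 1 − 0.7501 = 0.2499

0.250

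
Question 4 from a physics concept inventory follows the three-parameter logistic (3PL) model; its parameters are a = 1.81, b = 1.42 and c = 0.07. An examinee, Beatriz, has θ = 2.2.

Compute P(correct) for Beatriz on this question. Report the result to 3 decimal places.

P(θ) = c + (1 − c) · 1 / (1 + exp(−a(θ − b)))
Exponent: 1.81 × (2.2 − 1.42) = 1.4118
1/(1 + e^{-1.4118}) = 0.8040
P = 0.07 + 0.93 × 0.8040 = 0.8178

0.818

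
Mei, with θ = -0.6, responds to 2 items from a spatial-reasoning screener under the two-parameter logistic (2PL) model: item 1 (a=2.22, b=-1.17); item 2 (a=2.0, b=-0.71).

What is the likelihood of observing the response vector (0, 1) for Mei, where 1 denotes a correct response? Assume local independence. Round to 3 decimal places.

0.122

P(θ) = 1 / (1 + exp(−a(θ − b)))
P_1 = 1/(1+e^{-1.2654}) = 0.7800
P_2 = 1/(1+e^{-0.2200}) = 0.5548
L = (1−P_1) × P_2 = 0.2200 × 0.5548 = 0.12208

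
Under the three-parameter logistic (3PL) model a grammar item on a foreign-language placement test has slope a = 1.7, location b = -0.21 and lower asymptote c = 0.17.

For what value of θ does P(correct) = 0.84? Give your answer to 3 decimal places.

P(θ) = c + (1 − c) · 1 / (1 + exp(−a(θ − b)))
Remove guessing floor: (0.84 − 0.17)/(1 − 0.17) = 0.8072
logit = ln(0.8072/0.1928) = 1.4321
θ = b + logit/(a) = -0.21 + 1.4321/1.7000 = 0.6324

0.632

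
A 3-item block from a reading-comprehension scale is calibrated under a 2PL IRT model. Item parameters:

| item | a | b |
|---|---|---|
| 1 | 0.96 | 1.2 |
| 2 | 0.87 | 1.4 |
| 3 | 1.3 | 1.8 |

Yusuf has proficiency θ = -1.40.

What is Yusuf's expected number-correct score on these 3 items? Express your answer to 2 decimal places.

0.17

P(θ) = 1 / (1 + exp(−a(θ − b)))
P_1 = 1/(1+e^{2.4960}) = 0.0761
P_2 = 1/(1+e^{2.4360}) = 0.0805
P_3 = 1/(1+e^{4.1600}) = 0.0154
E[score] = 0.0761 + 0.0805 + 0.0154 = 0.1720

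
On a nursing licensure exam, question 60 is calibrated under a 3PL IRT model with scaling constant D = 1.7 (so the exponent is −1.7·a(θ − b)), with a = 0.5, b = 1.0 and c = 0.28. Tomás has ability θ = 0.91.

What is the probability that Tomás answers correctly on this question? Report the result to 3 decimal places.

0.626

P(θ) = c + (1 − c) · 1 / (1 + exp(−D·a(θ − b)))
Exponent: 1.7 × 0.5 × (0.91 − 1.0) = -0.0765
1/(1 + e^{0.0765}) = 0.4809
P = 0.28 + 0.72 × 0.4809 = 0.6262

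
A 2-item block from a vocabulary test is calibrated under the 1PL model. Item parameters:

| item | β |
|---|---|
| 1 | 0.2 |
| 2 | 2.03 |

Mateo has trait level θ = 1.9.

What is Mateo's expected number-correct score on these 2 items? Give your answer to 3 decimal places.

1.313

P(θ) = 1 / (1 + exp(−(θ − β)))
P_1 = 1/(1+e^{-1.7000}) = 0.8455
P_2 = 1/(1+e^{0.1300}) = 0.4675
E[score] = 0.8455 + 0.4675 = 1.3131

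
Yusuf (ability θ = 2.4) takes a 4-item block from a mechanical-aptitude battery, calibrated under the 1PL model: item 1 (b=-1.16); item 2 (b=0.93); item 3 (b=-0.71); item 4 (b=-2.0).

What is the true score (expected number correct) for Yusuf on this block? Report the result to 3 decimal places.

3.731

P(θ) = 1 / (1 + exp(−(θ − b)))
P_1 = 1/(1+e^{-3.5600}) = 0.9723
P_2 = 1/(1+e^{-1.4700}) = 0.8131
P_3 = 1/(1+e^{-3.1100}) = 0.9573
P_4 = 1/(1+e^{-4.4000}) = 0.9879
E[score] = 0.9723 + 0.8131 + 0.9573 + 0.9879 = 3.7306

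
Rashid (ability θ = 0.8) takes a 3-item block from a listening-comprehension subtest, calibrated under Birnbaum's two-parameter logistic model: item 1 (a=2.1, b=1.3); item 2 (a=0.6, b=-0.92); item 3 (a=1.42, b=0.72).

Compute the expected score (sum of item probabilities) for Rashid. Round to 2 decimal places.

P(θ) = 1 / (1 + exp(−a(θ − b)))
P_1 = 1/(1+e^{1.0500}) = 0.2592
P_2 = 1/(1+e^{-1.0320}) = 0.7373
P_3 = 1/(1+e^{-0.1136}) = 0.5284
E[score] = 0.2592 + 0.7373 + 0.5284 = 1.5249

1.52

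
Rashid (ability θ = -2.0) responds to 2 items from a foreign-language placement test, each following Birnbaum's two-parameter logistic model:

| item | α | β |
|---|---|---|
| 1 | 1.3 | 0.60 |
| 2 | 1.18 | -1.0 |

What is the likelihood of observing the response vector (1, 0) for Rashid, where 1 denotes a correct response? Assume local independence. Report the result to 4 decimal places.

P(θ) = 1 / (1 + exp(−α(θ − β)))
P_1 = 1/(1+e^{3.3800}) = 0.0329
P_2 = 1/(1+e^{1.1800}) = 0.2351
L = P_1 × (1−P_2) = 0.0329 × 0.7649 = 0.02519

0.0252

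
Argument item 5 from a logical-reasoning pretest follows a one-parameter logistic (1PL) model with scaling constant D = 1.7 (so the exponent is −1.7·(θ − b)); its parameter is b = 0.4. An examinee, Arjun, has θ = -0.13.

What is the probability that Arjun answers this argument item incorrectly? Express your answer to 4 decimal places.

0.7112

P(θ) = 1 / (1 + exp(−D·(θ − b)))
Exponent: 1.7 × (-0.13 − 0.4) = -0.9010
1/(1 + e^{0.9010}) = 0.2888
P = 0.2888
P(incorrect) = 1 − 0.2888 = 0.7112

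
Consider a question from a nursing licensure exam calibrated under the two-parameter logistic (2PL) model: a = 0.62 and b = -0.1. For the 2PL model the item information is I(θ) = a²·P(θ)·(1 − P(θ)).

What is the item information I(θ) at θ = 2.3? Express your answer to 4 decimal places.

P = 1/(1+e^{-1.4880}) = 0.8158
P(1−P) = 0.8158 × 0.1842 = 0.1503
I = a² × P(1−P) = 0.62² × 0.1503 = 0.05777

0.0578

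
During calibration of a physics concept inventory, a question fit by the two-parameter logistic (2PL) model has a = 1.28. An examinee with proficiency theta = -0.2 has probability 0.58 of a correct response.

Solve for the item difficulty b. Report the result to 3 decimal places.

-0.452

P(theta) = 1 / (1 + exp(−a(theta − b)))
logit(0.58) = ln(0.58/0.42) = 0.3228
b = theta − logit/(a) = -0.2 − 0.3228/1.2800 = -0.4522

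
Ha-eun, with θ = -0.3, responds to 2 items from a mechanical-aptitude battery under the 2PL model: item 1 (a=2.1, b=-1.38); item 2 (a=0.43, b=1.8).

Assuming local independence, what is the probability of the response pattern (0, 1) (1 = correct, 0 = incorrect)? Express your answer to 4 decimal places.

P(θ) = 1 / (1 + exp(−a(θ − b)))
P_1 = 1/(1+e^{-2.2680}) = 0.9062
P_2 = 1/(1+e^{0.9030}) = 0.2884
L = (1−P_1) × P_2 = 0.0938 × 0.2884 = 0.02706

0.0271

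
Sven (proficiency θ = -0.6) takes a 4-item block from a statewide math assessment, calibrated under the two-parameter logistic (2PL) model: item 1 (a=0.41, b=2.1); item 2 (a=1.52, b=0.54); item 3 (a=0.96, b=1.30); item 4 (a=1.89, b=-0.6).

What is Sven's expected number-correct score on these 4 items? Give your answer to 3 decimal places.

P(θ) = 1 / (1 + exp(−a(θ − b)))
P_1 = 1/(1+e^{1.1070}) = 0.2484
P_2 = 1/(1+e^{1.7328}) = 0.1502
P_3 = 1/(1+e^{1.8240}) = 0.1390
P_4 = 1/(1+e^{0.0000}) = 0.5000
E[score] = 0.2484 + 0.1502 + 0.1390 + 0.5000 = 1.0376

1.038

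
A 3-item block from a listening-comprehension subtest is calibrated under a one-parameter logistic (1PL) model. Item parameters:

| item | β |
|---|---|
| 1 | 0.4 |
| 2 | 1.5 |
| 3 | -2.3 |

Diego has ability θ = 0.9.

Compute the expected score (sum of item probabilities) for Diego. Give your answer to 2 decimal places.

P(θ) = 1 / (1 + exp(−(θ − β)))
P_1 = 1/(1+e^{-0.5000}) = 0.6225
P_2 = 1/(1+e^{0.6000}) = 0.3543
P_3 = 1/(1+e^{-3.2000}) = 0.9608
E[score] = 0.6225 + 0.3543 + 0.9608 = 1.9376

1.94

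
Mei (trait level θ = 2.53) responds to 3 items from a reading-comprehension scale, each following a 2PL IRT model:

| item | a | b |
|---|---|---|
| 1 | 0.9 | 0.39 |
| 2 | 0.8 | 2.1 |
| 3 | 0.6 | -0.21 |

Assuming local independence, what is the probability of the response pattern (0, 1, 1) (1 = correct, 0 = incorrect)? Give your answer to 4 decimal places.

0.0624

P(θ) = 1 / (1 + exp(−a(θ − b)))
P_1 = 1/(1+e^{-1.9260}) = 0.8728
P_2 = 1/(1+e^{-0.3440}) = 0.5852
P_3 = 1/(1+e^{-1.6440}) = 0.8381
L = (1−P_1) × P_2 × P_3 = 0.1272 × 0.5852 × 0.8381 = 0.06238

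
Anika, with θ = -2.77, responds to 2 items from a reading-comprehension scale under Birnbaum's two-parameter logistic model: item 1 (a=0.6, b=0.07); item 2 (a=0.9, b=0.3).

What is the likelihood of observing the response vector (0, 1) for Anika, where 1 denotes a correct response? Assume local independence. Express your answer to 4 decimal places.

0.0502

P(θ) = 1 / (1 + exp(−a(θ − b)))
P_1 = 1/(1+e^{1.7040}) = 0.1539
P_2 = 1/(1+e^{2.7630}) = 0.0594
L = (1−P_1) × P_2 = 0.8461 × 0.0594 = 0.05022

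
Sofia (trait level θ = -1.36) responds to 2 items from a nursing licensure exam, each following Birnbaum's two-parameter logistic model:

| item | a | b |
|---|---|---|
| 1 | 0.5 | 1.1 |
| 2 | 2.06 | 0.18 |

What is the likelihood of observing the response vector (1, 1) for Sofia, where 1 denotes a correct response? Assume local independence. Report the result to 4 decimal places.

P(θ) = 1 / (1 + exp(−a(θ − b)))
P_1 = 1/(1+e^{1.2300}) = 0.2262
P_2 = 1/(1+e^{3.1724}) = 0.0402
L = P_1 × P_2 = 0.2262 × 0.0402 = 0.00910

0.0091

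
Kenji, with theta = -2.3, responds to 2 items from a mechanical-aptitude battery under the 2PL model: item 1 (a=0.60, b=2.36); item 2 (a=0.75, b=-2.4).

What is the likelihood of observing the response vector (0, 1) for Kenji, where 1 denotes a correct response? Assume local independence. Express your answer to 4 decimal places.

P(theta) = 1 / (1 + exp(−a(theta − b)))
P_1 = 1/(1+e^{2.7960}) = 0.0575
P_2 = 1/(1+e^{-0.0750}) = 0.5187
L = (1−P_1) × P_2 = 0.9425 × 0.5187 = 0.48889

0.4889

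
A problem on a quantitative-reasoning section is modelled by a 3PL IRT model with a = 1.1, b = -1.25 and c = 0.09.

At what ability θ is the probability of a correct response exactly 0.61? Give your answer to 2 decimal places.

-0.99

P(θ) = c + (1 − c) · 1 / (1 + exp(−a(θ − b)))
Remove guessing floor: (0.61 − 0.09)/(1 − 0.09) = 0.5714
logit = ln(0.5714/0.4286) = 0.2877
θ = b + logit/(a) = -1.25 + 0.2877/1.1000 = -0.9885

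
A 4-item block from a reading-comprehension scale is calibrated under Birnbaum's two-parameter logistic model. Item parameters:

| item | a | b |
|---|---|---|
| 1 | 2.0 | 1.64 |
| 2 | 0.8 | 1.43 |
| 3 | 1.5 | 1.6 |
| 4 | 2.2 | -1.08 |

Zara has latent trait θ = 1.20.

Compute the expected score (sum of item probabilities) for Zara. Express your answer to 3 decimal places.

P(θ) = 1 / (1 + exp(−a(θ − b)))
P_1 = 1/(1+e^{0.8800}) = 0.2932
P_2 = 1/(1+e^{0.1840}) = 0.4541
P_3 = 1/(1+e^{0.6000}) = 0.3543
P_4 = 1/(1+e^{-5.0160}) = 0.9934
E[score] = 0.2932 + 0.4541 + 0.3543 + 0.9934 = 2.0951

2.095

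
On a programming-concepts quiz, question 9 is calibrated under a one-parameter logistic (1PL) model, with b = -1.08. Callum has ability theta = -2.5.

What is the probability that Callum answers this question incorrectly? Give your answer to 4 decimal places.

0.8053

P(theta) = 1 / (1 + exp(−(theta − b)))
Exponent: (-2.5 − (-1.08)) = -1.4200
1/(1 + e^{1.4200}) = 0.1947
P = 0.1947
P(incorrect) = 1 − 0.1947 = 0.8053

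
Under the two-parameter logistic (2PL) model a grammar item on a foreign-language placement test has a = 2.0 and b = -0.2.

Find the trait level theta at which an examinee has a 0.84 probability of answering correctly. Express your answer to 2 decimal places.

P(theta) = 1 / (1 + exp(−a(theta − b)))
logit = ln(0.8400/0.1600) = 1.6582
theta = b + logit/(a) = -0.2 + 1.6582/2.0000 = 0.6291

0.63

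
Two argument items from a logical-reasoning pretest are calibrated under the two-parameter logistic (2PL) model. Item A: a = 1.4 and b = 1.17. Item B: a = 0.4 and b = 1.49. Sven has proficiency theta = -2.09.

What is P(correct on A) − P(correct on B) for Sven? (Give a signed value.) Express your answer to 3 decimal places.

P(theta) = 1 / (1 + exp(−a(theta − b)))
P_A = 0.0103
P_B = 0.1928
P_A − P_B = -0.1825

-0.182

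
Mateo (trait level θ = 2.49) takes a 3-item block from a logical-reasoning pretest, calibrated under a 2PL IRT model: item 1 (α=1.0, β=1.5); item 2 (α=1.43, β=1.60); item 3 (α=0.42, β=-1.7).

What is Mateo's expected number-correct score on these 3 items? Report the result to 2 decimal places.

2.36

P(θ) = 1 / (1 + exp(−α(θ − β)))
P_1 = 1/(1+e^{-0.9900}) = 0.7291
P_2 = 1/(1+e^{-1.2727}) = 0.7812
P_3 = 1/(1+e^{-1.7598}) = 0.8532
E[score] = 0.7291 + 0.7812 + 0.8532 = 2.3635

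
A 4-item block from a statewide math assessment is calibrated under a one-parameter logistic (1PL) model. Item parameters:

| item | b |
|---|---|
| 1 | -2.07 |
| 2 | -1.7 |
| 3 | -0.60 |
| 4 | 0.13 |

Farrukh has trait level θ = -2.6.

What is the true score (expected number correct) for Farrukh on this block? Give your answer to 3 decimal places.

P(θ) = 1 / (1 + exp(−(θ − b)))
P_1 = 1/(1+e^{0.5300}) = 0.3705
P_2 = 1/(1+e^{0.9000}) = 0.2891
P_3 = 1/(1+e^{2.0000}) = 0.1192
P_4 = 1/(1+e^{2.7300}) = 0.0612
E[score] = 0.3705 + 0.2891 + 0.1192 + 0.0612 = 0.8400

0.840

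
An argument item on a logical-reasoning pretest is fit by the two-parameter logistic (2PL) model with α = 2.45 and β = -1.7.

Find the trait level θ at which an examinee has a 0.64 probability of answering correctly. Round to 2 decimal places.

-1.47

P(θ) = 1 / (1 + exp(−α(θ − β)))
logit = ln(0.6400/0.3600) = 0.5754
θ = β + logit/(α) = -1.7 + 0.5754/2.4500 = -1.4652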